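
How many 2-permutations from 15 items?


P(15,2) = 15!/13!
= 1307674368000/6227020800
= 210

P(15,2) = 210


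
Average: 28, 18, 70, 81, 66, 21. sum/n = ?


Sum = 28 + 18 + 70 + 81 + 66 + 21 = 284
n = 6
Mean = 284/6 = 47.3333

Mean = 47.3333


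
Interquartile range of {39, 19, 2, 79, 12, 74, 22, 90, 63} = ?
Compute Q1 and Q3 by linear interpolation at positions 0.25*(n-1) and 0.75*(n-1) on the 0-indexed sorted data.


Sorted: 2, 12, 19, 22, 39, 63, 74, 79, 90
Q1 (25th %ile) = 19.0000
Q3 (75th %ile) = 74.0000
IQR = 74.0000 - 19.0000 = 55.0000

IQR = 55.0000


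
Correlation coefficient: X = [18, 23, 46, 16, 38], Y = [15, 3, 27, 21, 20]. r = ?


Mean X = 28.2000, Mean Y = 17.2000
SD X = 11.771151, SD Y = 8.059777
Cov = 50.360000
r = 50.360000/(11.771151*8.059777) = 0.5308

r = 0.5308


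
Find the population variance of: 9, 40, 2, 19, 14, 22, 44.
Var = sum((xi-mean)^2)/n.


Mean = 21.4286
Squared deviations: 154.4694, 344.8980, 377.4694, 5.8980, 55.1837, 0.3265, 509.4694
Sum = 1447.7143
Variance = 1447.7143/7 = 206.8163

Variance = 206.8163


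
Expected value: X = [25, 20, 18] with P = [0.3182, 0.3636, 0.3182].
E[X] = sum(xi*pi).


E[X] = 25*0.3182 + 20*0.3636 + 18*0.3182
= 7.9550 + 7.2720 + 5.7276
= 20.9546

E[X] = 20.9546


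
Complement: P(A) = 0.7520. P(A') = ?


P(not A) = 1 - 0.7520 = 0.2480

P(not A) = 0.2480


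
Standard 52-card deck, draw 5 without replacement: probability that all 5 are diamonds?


P(all diamonds) = (13/52) × (12/51) × (11/50) × (10/49) × (9/48)
= 0.0005

P = 0.0005


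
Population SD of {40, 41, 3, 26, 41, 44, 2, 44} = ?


Mean = 30.1250
Variance = 282.8594
SD = sqrt(282.8594) = 16.8184

SD = 16.8184


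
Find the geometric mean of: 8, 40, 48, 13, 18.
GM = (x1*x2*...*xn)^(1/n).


Product = 8 × 40 × 48 × 13 × 18 = 3594240
GM = 3594240^(1/5) = 20.4702

GM = 20.4702


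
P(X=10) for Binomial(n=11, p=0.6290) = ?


C(11,10) = 11
p^10 = 0.009694
(1-p)^1 = 0.371000
P = 11 * 0.009694 * 0.371000 = 0.0396

P(X=10) = 0.0396


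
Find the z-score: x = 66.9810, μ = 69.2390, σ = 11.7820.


z = (66.9810 - 69.2390)/11.7820
= -2.2580/11.7820
= -0.1916

z = -0.1916


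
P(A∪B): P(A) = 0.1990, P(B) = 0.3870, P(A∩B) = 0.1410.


P(A∪B) = 0.1990 + 0.3870 - 0.1410
= 0.5860 - 0.1410
= 0.4450

P(A∪B) = 0.4450


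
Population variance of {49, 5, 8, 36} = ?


Mean = 24.5000
Squared deviations: 600.2500, 380.2500, 272.2500, 132.2500
Sum = 1385.0000
Variance = 1385.0000/4 = 346.2500

Variance = 346.2500


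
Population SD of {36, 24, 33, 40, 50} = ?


Mean = 36.6000
Variance = 72.6400
SD = sqrt(72.6400) = 8.5229

SD = 8.5229


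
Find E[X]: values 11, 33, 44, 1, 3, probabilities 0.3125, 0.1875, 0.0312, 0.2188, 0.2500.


E[X] = 11*0.3125 + 33*0.1875 + 44*0.0312 + 1*0.2188 + 3*0.2500
= 3.4375 + 6.1875 + 1.3728 + 0.2188 + 0.7500
= 11.9666

E[X] = 11.9666


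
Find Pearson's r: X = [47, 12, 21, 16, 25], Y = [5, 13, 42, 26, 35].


Mean X = 24.2000, Mean Y = 24.2000
SD X = 12.221293, SD Y = 13.644046
Cov = -72.840000
r = -72.840000/(12.221293*13.644046) = -0.4368

r = -0.4368


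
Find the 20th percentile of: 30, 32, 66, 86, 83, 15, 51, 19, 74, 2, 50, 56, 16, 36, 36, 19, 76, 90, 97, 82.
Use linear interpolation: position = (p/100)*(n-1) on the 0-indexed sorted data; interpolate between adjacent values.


Sorted: 2, 15, 16, 19, 19, 30, 32, 36, 36, 50, 51, 56, 66, 74, 76, 82, 83, 86, 90, 97
n = 20
Index = 20/100 * 19 = 3.8000
Lower = data[3] = 19, Upper = data[4] = 19
P20 = 19 + 0.8000*(0) = 19.0000

P20 = 19.0000


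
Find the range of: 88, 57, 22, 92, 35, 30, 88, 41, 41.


Max = 92, Min = 22
Range = 92 - 22 = 70

Range = 70


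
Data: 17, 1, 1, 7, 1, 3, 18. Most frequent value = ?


Frequencies: 1:3, 3:1, 7:1, 17:1, 18:1
Max frequency = 3
Mode = 1

Mode = 1


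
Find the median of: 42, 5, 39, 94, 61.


Sorted: 5, 39, 42, 61, 94
n = 5 (odd)
Middle value = 42

Median = 42


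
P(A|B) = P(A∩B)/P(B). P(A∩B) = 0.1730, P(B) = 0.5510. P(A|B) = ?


P(A|B) = 0.1730/0.5510 = 0.3140

P(A|B) = 0.3140


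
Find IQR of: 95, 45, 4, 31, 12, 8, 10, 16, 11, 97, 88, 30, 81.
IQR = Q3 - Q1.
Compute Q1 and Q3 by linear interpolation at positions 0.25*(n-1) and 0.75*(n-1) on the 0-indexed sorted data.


Sorted: 4, 8, 10, 11, 12, 16, 30, 31, 45, 81, 88, 95, 97
Q1 (25th %ile) = 11.0000
Q3 (75th %ile) = 81.0000
IQR = 81.0000 - 11.0000 = 70.0000

IQR = 70.0000


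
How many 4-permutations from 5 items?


P(5,4) = 5!/1!
= 120/1
= 120

P(5,4) = 120


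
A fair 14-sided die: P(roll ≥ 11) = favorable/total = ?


Favorable outcomes (roll ≥ 11): 4
Total outcomes = 14
P = 4/14 = 0.2857

P = 0.2857


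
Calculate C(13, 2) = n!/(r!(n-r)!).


C(13,2) = 13!/(2! × 11!)
= 6227020800/(2 × 39916800)
= 78

C(13,2) = 78


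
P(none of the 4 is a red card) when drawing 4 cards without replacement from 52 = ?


P(no red cards) = (26/52) × (25/51) × (24/50) × (23/49)
= 0.0552

P = 0.0552


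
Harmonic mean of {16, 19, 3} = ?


Sum of reciprocals = 1/16 + 1/19 + 1/3 = 0.448465
HM = 3/0.448465 = 6.6895

HM = 6.6895


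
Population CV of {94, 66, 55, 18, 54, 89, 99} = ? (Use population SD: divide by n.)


Mean = 67.8571
SD = 26.5837
CV = (26.5837/67.8571)*100 = 39.1760%

CV = 39.1760%


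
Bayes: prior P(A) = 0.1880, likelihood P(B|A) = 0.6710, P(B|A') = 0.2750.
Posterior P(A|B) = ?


P(B) = P(B|A)*P(A) + P(B|A')*P(A')
= 0.6710*0.1880 + 0.2750*0.8120
= 0.126148 + 0.223300 = 0.349448
P(A|B) = 0.126148/0.349448 = 0.3610

P(A|B) = 0.3610


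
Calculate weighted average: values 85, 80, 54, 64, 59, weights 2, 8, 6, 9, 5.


Numerator = 85*2 + 80*8 + 54*6 + 64*9 + 59*5 = 2005
Denominator = 2 + 8 + 6 + 9 + 5 = 30
WM = 2005/30 = 66.8333

WM = 66.8333


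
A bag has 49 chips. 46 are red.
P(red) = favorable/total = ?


P = 46/49 = 0.9388

P = 0.9388


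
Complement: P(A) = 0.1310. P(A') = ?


P(not A) = 1 - 0.1310 = 0.8690

P(not A) = 0.8690


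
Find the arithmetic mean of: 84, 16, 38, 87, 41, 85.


Sum = 84 + 16 + 38 + 87 + 41 + 85 = 351
n = 6
Mean = 351/6 = 58.5000

Mean = 58.5000


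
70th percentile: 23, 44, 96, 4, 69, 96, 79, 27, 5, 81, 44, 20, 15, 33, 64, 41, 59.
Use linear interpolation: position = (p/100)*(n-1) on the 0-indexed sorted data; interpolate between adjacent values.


Sorted: 4, 5, 15, 20, 23, 27, 33, 41, 44, 44, 59, 64, 69, 79, 81, 96, 96
n = 17
Index = 70/100 * 16 = 11.2000
Lower = data[11] = 64, Upper = data[12] = 69
P70 = 64 + 0.2000*(5) = 65.0000

P70 = 65.0000


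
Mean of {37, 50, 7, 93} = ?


Sum = 37 + 50 + 7 + 93 = 187
n = 4
Mean = 187/4 = 46.7500

Mean = 46.7500


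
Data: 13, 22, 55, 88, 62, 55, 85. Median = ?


Sorted: 13, 22, 55, 55, 62, 85, 88
n = 7 (odd)
Middle value = 55

Median = 55


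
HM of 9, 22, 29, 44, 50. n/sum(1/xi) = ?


Sum of reciprocals = 1/9 + 1/22 + 1/29 + 1/44 + 1/50 = 0.233776
HM = 5/0.233776 = 21.3880

HM = 21.3880


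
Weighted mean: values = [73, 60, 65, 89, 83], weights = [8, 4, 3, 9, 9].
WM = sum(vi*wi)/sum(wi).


Numerator = 73*8 + 60*4 + 65*3 + 89*9 + 83*9 = 2567
Denominator = 8 + 4 + 3 + 9 + 9 = 33
WM = 2567/33 = 77.7879

WM = 77.7879


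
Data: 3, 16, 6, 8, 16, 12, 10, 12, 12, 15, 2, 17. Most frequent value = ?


Frequencies: 2:1, 3:1, 6:1, 8:1, 10:1, 12:3, 15:1, 16:2, 17:1
Max frequency = 3
Mode = 12

Mode = 12


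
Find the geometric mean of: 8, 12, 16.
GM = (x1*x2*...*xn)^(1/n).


Product = 8 × 12 × 16 = 1536
GM = 1536^(1/3) = 11.5380

GM = 11.5380


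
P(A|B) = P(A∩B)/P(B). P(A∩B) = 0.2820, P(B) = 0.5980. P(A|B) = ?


P(A|B) = 0.2820/0.5980 = 0.4716

P(A|B) = 0.4716


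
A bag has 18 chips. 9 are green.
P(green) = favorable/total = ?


P = 9/18 = 0.5000

P = 0.5000


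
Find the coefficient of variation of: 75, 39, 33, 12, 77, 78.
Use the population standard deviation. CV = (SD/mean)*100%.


Mean = 52.3333
SD = 25.6883
CV = (25.6883/52.3333)*100 = 49.0859%

CV = 49.0859%


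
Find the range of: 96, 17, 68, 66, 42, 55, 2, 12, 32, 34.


Max = 96, Min = 2
Range = 96 - 2 = 94

Range = 94


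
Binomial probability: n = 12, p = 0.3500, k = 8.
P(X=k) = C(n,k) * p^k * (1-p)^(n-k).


C(12,8) = 495
p^8 = 0.000225
(1-p)^4 = 0.178506
P = 495 * 0.000225 * 0.178506 = 0.0199

P(X=8) = 0.0199


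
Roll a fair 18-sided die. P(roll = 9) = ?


Favorable outcomes (roll = 9): 1
Total outcomes = 18
P = 1/18 = 0.0556

P = 0.0556


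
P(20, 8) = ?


P(20,8) = 20!/12!
= 2432902008176640000/479001600
= 5079110400

P(20,8) = 5079110400


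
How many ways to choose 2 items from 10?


C(10,2) = 10!/(2! × 8!)
= 3628800/(2 × 40320)
= 45

C(10,2) = 45


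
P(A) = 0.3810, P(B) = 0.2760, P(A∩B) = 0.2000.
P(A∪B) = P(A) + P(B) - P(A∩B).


P(A∪B) = 0.3810 + 0.2760 - 0.2000
= 0.6570 - 0.2000
= 0.4570

P(A∪B) = 0.4570


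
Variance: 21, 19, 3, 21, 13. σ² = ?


Mean = 15.4000
Squared deviations: 31.3600, 12.9600, 153.7600, 31.3600, 5.7600
Sum = 235.2000
Variance = 235.2000/5 = 47.0400

Variance = 47.0400


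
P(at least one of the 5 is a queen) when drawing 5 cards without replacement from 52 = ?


P(at least one) = 1 - P(none)
P(none) = (48/52) × (47/51) × (46/50) × (45/49) × (44/48) = 0.658842
P(at least one) = 1 - 0.658842 = 0.3412

P = 0.3412


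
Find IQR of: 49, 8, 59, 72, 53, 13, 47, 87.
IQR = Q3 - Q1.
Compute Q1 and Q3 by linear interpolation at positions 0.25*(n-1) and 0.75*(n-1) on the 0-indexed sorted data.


Sorted: 8, 13, 47, 49, 53, 59, 72, 87
Q1 (25th %ile) = 38.5000
Q3 (75th %ile) = 62.2500
IQR = 62.2500 - 38.5000 = 23.7500

IQR = 23.7500


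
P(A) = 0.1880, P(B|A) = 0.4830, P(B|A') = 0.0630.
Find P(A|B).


P(B) = P(B|A)*P(A) + P(B|A')*P(A')
= 0.4830*0.1880 + 0.0630*0.8120
= 0.090804 + 0.051156 = 0.141960
P(A|B) = 0.090804/0.141960 = 0.6396

P(A|B) = 0.6396


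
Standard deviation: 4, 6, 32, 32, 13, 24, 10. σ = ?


Mean = 17.2857
Variance = 121.9184
SD = sqrt(121.9184) = 11.0417

SD = 11.0417


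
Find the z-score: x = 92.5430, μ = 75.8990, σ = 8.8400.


z = (92.5430 - 75.8990)/8.8400
= 16.6440/8.8400
= 1.8828

z = 1.8828


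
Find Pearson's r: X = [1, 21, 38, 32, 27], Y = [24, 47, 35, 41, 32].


Mean X = 23.8000, Mean Y = 35.8000
SD X = 12.702756, SD Y = 7.833262
Cov = 51.360000
r = 51.360000/(12.702756*7.833262) = 0.5162

r = 0.5162


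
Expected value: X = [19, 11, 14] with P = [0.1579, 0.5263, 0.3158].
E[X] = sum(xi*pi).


E[X] = 19*0.1579 + 11*0.5263 + 14*0.3158
= 3.0001 + 5.7893 + 4.4212
= 13.2106

E[X] = 13.2106


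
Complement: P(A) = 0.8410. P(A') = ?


P(not A) = 1 - 0.8410 = 0.1590

P(not A) = 0.1590


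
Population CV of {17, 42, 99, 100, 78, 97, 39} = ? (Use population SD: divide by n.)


Mean = 67.4286
SD = 31.7169
CV = (31.7169/67.4286)*100 = 47.0377%

CV = 47.0377%


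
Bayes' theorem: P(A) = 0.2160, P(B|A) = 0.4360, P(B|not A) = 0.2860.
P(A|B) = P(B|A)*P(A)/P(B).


P(B) = P(B|A)*P(A) + P(B|A')*P(A')
= 0.4360*0.2160 + 0.2860*0.7840
= 0.094176 + 0.224224 = 0.318400
P(A|B) = 0.094176/0.318400 = 0.2958

P(A|B) = 0.2958


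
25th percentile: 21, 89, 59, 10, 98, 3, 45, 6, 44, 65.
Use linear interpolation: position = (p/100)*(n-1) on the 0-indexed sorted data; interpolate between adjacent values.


Sorted: 3, 6, 10, 21, 44, 45, 59, 65, 89, 98
n = 10
Index = 25/100 * 9 = 2.2500
Lower = data[2] = 10, Upper = data[3] = 21
P25 = 10 + 0.2500*(11) = 12.7500

P25 = 12.7500


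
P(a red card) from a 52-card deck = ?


26 red cards in 52 cards
P = 26/52 = 0.5000

P = 0.5000


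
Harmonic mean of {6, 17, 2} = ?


Sum of reciprocals = 1/6 + 1/17 + 1/2 = 0.725490
HM = 3/0.725490 = 4.1351

HM = 4.1351


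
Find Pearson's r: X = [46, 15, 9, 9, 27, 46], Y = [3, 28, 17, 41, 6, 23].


Mean X = 25.3333, Mean Y = 19.6667
SD X = 15.797327, SD Y = 12.957194
Cov = -114.888889
r = -114.888889/(15.797327*12.957194) = -0.5613

r = -0.5613


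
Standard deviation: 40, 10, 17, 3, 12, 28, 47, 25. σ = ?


Mean = 22.7500
Variance = 202.4375
SD = sqrt(202.4375) = 14.2281

SD = 14.2281


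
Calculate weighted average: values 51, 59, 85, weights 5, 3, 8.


Numerator = 51*5 + 59*3 + 85*8 = 1112
Denominator = 5 + 3 + 8 = 16
WM = 1112/16 = 69.5000

WM = 69.5000


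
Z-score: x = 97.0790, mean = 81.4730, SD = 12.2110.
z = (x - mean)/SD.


z = (97.0790 - 81.4730)/12.2110
= 15.6060/12.2110
= 1.2780

z = 1.2780


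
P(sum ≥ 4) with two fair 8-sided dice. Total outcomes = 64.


Total outcomes = 8×8 = 64
Favorable (sum ≥ 4): 61
P = 61/64 = 0.9531

P = 0.9531


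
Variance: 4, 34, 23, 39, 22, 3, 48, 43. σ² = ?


Mean = 27.0000
Squared deviations: 529.0000, 49.0000, 16.0000, 144.0000, 25.0000, 576.0000, 441.0000, 256.0000
Sum = 2036.0000
Variance = 2036.0000/8 = 254.5000

Variance = 254.5000


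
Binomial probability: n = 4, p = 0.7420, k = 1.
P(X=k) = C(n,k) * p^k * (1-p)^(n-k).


C(4,1) = 4
p^1 = 0.742000
(1-p)^3 = 0.017174
P = 4 * 0.742000 * 0.017174 = 0.0510

P(X=1) = 0.0510


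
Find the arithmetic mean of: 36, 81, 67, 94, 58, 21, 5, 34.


Sum = 36 + 81 + 67 + 94 + 58 + 21 + 5 + 34 = 396
n = 8
Mean = 396/8 = 49.5000

Mean = 49.5000


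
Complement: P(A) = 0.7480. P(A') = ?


P(not A) = 1 - 0.7480 = 0.2520

P(not A) = 0.2520


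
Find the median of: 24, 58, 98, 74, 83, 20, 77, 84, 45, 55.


Sorted: 20, 24, 45, 55, 58, 74, 77, 83, 84, 98
n = 10 (even)
Middle values: 58 and 74
Median = (58+74)/2 = 66.0000

Median = 66.0000


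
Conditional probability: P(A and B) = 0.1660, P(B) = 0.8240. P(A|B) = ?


P(A|B) = 0.1660/0.8240 = 0.2015

P(A|B) = 0.2015


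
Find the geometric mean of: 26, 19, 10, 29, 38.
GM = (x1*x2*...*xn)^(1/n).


Product = 26 × 19 × 10 × 29 × 38 = 5443880
GM = 5443880^(1/5) = 22.2424

GM = 22.2424


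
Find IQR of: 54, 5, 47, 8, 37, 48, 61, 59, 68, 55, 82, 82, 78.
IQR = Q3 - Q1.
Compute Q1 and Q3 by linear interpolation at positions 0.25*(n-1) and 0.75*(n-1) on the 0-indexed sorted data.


Sorted: 5, 8, 37, 47, 48, 54, 55, 59, 61, 68, 78, 82, 82
Q1 (25th %ile) = 47.0000
Q3 (75th %ile) = 68.0000
IQR = 68.0000 - 47.0000 = 21.0000

IQR = 21.0000


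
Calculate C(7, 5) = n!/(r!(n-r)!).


C(7,5) = 7!/(5! × 2!)
= 5040/(120 × 2)
= 21

C(7,5) = 21


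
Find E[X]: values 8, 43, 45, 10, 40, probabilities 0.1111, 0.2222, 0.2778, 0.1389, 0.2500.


E[X] = 8*0.1111 + 43*0.2222 + 45*0.2778 + 10*0.1389 + 40*0.2500
= 0.8888 + 9.5546 + 12.5010 + 1.3890 + 10.0000
= 34.3334

E[X] = 34.3334


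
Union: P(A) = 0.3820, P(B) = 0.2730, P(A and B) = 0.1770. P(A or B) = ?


P(A∪B) = 0.3820 + 0.2730 - 0.1770
= 0.6550 - 0.1770
= 0.4780

P(A∪B) = 0.4780


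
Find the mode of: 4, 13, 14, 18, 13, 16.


Frequencies: 4:1, 13:2, 14:1, 16:1, 18:1
Max frequency = 2
Mode = 13

Mode = 13


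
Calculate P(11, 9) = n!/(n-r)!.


P(11,9) = 11!/2!
= 39916800/2
= 19958400

P(11,9) = 19958400


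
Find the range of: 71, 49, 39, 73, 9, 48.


Max = 73, Min = 9
Range = 73 - 9 = 64

Range = 64


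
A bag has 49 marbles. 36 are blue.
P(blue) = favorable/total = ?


P = 36/49 = 0.7347

P = 0.7347


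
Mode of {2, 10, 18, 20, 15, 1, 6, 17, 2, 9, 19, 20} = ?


Frequencies: 1:1, 2:2, 6:1, 9:1, 10:1, 15:1, 17:1, 18:1, 19:1, 20:2
Max frequency = 2
Mode = 2, 20

Mode = 2, 20


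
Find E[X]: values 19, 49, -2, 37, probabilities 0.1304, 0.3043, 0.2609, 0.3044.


E[X] = 19*0.1304 + 49*0.3043 - 2*0.2609 + 37*0.3044
= 2.4776 + 14.9107 - 0.5218 + 11.2628
= 28.1293

E[X] = 28.1293


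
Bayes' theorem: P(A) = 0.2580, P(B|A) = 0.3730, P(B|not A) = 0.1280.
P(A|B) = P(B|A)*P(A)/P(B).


P(B) = P(B|A)*P(A) + P(B|A')*P(A')
= 0.3730*0.2580 + 0.1280*0.7420
= 0.096234 + 0.094976 = 0.191210
P(A|B) = 0.096234/0.191210 = 0.5033

P(A|B) = 0.5033


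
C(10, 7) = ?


C(10,7) = 10!/(7! × 3!)
= 3628800/(5040 × 6)
= 120

C(10,7) = 120


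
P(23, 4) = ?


P(23,4) = 23!/19!
= 25852016738884976640000/121645100408832000
= 212520

P(23,4) = 212520


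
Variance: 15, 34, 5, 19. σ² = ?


Mean = 18.2500
Squared deviations: 10.5625, 248.0625, 175.5625, 0.5625
Sum = 434.7500
Variance = 434.7500/4 = 108.6875

Variance = 108.6875


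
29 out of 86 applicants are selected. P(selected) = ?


P = 29/86 = 0.3372

P = 0.3372


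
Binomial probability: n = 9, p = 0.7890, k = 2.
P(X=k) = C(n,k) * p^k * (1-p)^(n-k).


C(9,2) = 36
p^2 = 0.622521
(1-p)^7 = 1.861989e-05
P = 36 * 0.622521 * 1.861989e-05 = 0.0004

P(X=2) = 0.0004


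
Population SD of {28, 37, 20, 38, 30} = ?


Mean = 30.6000
Variance = 43.0400
SD = sqrt(43.0400) = 6.5605

SD = 6.5605


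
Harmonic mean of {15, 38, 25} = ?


Sum of reciprocals = 1/15 + 1/38 + 1/25 = 0.132982
HM = 3/0.132982 = 22.5594

HM = 22.5594


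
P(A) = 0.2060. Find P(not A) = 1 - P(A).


P(not A) = 1 - 0.2060 = 0.7940

P(not A) = 0.7940


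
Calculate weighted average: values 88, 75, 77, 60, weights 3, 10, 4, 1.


Numerator = 88*3 + 75*10 + 77*4 + 60*1 = 1382
Denominator = 3 + 10 + 4 + 1 = 18
WM = 1382/18 = 76.7778

WM = 76.7778


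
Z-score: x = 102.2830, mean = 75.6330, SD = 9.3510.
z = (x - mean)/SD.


z = (102.2830 - 75.6330)/9.3510
= 26.6500/9.3510
= 2.8500

z = 2.8500


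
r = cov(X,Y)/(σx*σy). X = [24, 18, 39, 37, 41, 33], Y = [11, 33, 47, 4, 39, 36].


Mean X = 32.0000, Mean Y = 28.3333
SD X = 8.326664, SD Y = 15.466810
Cov = 31.000000
r = 31.000000/(8.326664*15.466810) = 0.2407

r = 0.2407


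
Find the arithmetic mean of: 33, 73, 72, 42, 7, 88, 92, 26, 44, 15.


Sum = 33 + 73 + 72 + 42 + 7 + 88 + 92 + 26 + 44 + 15 = 492
n = 10
Mean = 492/10 = 49.2000

Mean = 49.2000


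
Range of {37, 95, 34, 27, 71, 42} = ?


Max = 95, Min = 27
Range = 95 - 27 = 68

Range = 68


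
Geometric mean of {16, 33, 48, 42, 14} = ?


Product = 16 × 33 × 48 × 42 × 14 = 14902272
GM = 14902272^(1/5) = 27.2051

GM = 27.2051


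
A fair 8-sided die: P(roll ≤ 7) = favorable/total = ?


Favorable outcomes (roll ≤ 7): 7
Total outcomes = 8
P = 7/8 = 0.8750

P = 0.8750


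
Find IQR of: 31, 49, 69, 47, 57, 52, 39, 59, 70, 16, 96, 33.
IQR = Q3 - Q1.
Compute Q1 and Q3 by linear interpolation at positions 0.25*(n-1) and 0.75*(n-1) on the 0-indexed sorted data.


Sorted: 16, 31, 33, 39, 47, 49, 52, 57, 59, 69, 70, 96
Q1 (25th %ile) = 37.5000
Q3 (75th %ile) = 61.5000
IQR = 61.5000 - 37.5000 = 24.0000

IQR = 24.0000


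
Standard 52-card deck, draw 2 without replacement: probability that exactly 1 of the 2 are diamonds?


Hypergeometric: P(X=1) = C(13,1)·C(39,1) / C(52,2)
= 13 × 39 / 1326
= 507/1326 = 0.3824

P = 0.3824


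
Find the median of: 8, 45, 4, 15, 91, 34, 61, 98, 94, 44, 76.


Sorted: 4, 8, 15, 34, 44, 45, 61, 76, 91, 94, 98
n = 11 (odd)
Middle value = 45

Median = 45


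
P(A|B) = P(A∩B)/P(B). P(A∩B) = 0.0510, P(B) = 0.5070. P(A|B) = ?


P(A|B) = 0.0510/0.5070 = 0.1006

P(A|B) = 0.1006


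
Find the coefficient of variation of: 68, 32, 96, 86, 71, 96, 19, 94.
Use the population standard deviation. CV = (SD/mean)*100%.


Mean = 70.2500
SD = 27.9139
CV = (27.9139/70.2500)*100 = 39.7351%

CV = 39.7351%


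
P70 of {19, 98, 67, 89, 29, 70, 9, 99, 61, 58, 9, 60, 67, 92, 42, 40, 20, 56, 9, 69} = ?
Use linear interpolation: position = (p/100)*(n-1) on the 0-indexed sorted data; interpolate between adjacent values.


Sorted: 9, 9, 9, 19, 20, 29, 40, 42, 56, 58, 60, 61, 67, 67, 69, 70, 89, 92, 98, 99
n = 20
Index = 70/100 * 19 = 13.3000
Lower = data[13] = 67, Upper = data[14] = 69
P70 = 67 + 0.3000*(2) = 67.6000

P70 = 67.6000


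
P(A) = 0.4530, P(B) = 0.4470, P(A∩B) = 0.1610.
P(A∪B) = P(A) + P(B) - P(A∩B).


P(A∪B) = 0.4530 + 0.4470 - 0.1610
= 0.9000 - 0.1610
= 0.7390

P(A∪B) = 0.7390


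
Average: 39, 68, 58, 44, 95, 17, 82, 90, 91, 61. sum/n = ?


Sum = 39 + 68 + 58 + 44 + 95 + 17 + 82 + 90 + 91 + 61 = 645
n = 10
Mean = 645/10 = 64.5000

Mean = 64.5000


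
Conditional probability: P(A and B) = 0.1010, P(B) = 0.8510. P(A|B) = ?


P(A|B) = 0.1010/0.8510 = 0.1187

P(A|B) = 0.1187


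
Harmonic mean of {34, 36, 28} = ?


Sum of reciprocals = 1/34 + 1/36 + 1/28 = 0.092904
HM = 3/0.092904 = 32.2915

HM = 32.2915


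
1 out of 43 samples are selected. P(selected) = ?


P = 1/43 = 0.0233

P = 0.0233


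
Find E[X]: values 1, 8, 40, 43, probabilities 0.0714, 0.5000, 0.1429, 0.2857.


E[X] = 1*0.0714 + 8*0.5000 + 40*0.1429 + 43*0.2857
= 0.0714 + 4.0000 + 5.7160 + 12.2851
= 22.0725

E[X] = 22.0725


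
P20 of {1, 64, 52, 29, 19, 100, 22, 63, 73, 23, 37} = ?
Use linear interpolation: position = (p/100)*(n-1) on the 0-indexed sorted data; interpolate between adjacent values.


Sorted: 1, 19, 22, 23, 29, 37, 52, 63, 64, 73, 100
n = 11
Index = 20/100 * 10 = 2.0000
Lower = data[2] = 22, Upper = data[3] = 23
P20 = 22 + 0*(1) = 22.0000

P20 = 22.0000


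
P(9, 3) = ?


P(9,3) = 9!/6!
= 362880/720
= 504

P(9,3) = 504


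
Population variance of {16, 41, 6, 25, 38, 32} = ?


Mean = 26.3333
Squared deviations: 106.7778, 215.1111, 413.4444, 1.7778, 136.1111, 32.1111
Sum = 905.3333
Variance = 905.3333/6 = 150.8889

Variance = 150.8889


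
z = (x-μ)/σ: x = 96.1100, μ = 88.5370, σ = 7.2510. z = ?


z = (96.1100 - 88.5370)/7.2510
= 7.5730/7.2510
= 1.0444

z = 1.0444


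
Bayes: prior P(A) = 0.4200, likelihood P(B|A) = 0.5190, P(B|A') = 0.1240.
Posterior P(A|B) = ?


P(B) = P(B|A)*P(A) + P(B|A')*P(A')
= 0.5190*0.4200 + 0.1240*0.5800
= 0.217980 + 0.071920 = 0.289900
P(A|B) = 0.217980/0.289900 = 0.7519

P(A|B) = 0.7519


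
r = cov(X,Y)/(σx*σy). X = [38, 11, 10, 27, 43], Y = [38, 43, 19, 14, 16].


Mean X = 25.8000, Mean Y = 26.0000
SD X = 13.526271, SD Y = 12.049896
Cov = -36.200000
r = -36.200000/(13.526271*12.049896) = -0.2221

r = -0.2221


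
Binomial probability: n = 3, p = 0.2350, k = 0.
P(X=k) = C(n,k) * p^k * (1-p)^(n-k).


C(3,0) = 1
p^0 = 1.000000
(1-p)^3 = 0.447697
P = 1 * 1.000000 * 0.447697 = 0.4477

P(X=0) = 0.4477


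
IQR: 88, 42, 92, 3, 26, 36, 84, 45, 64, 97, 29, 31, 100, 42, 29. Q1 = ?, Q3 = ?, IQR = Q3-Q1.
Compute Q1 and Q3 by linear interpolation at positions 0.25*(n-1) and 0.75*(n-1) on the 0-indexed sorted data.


Sorted: 3, 26, 29, 29, 31, 36, 42, 42, 45, 64, 84, 88, 92, 97, 100
Q1 (25th %ile) = 30.0000
Q3 (75th %ile) = 86.0000
IQR = 86.0000 - 30.0000 = 56.0000

IQR = 56.0000


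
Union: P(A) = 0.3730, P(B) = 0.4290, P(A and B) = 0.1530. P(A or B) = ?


P(A∪B) = 0.3730 + 0.4290 - 0.1530
= 0.8020 - 0.1530
= 0.6490

P(A∪B) = 0.6490


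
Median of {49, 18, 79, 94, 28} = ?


Sorted: 18, 28, 49, 79, 94
n = 5 (odd)
Middle value = 49

Median = 49


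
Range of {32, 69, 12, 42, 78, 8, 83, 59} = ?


Max = 83, Min = 8
Range = 83 - 8 = 75

Range = 75


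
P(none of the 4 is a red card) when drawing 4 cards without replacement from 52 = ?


P(no red cards) = (26/52) × (25/51) × (24/50) × (23/49)
= 0.0552

P = 0.0552


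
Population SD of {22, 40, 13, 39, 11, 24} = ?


Mean = 24.8333
Variance = 128.4722
SD = sqrt(128.4722) = 11.3346

SD = 11.3346


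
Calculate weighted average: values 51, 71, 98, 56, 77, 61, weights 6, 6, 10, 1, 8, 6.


Numerator = 51*6 + 71*6 + 98*10 + 56*1 + 77*8 + 61*6 = 2750
Denominator = 6 + 6 + 10 + 1 + 8 + 6 = 37
WM = 2750/37 = 74.3243

WM = 74.3243


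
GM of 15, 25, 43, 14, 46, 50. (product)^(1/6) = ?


Product = 15 × 25 × 43 × 14 × 46 × 50 = 519225000
GM = 519225000^(1/6) = 28.3504

GM = 28.3504


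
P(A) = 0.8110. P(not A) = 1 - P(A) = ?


P(not A) = 1 - 0.8110 = 0.1890

P(not A) = 0.1890


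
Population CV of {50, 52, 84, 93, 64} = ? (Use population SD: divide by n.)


Mean = 68.6000
SD = 17.1767
CV = (17.1767/68.6000)*100 = 25.0390%

CV = 25.0390%


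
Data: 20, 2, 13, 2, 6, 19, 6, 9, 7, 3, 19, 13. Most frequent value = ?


Frequencies: 2:2, 3:1, 6:2, 7:1, 9:1, 13:2, 19:2, 20:1
Max frequency = 2
Mode = 2, 6, 13, 19

Mode = 2, 6, 13, 19


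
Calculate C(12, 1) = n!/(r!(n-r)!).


C(12,1) = 12!/(1! × 11!)
= 479001600/(1 × 39916800)
= 12

C(12,1) = 12


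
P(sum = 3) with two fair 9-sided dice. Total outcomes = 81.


Total outcomes = 9×9 = 81
Favorable (sum = 3): 2
P = 2/81 = 0.0247

P = 0.0247


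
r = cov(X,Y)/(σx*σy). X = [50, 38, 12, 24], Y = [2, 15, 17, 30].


Mean X = 31.0000, Mean Y = 16.0000
SD X = 14.317821, SD Y = 9.924717
Cov = -97.500000
r = -97.500000/(14.317821*9.924717) = -0.6861

r = -0.6861


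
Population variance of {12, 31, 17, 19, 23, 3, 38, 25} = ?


Mean = 21.0000
Squared deviations: 81.0000, 100.0000, 16.0000, 4.0000, 4.0000, 324.0000, 289.0000, 16.0000
Sum = 834.0000
Variance = 834.0000/8 = 104.2500

Variance = 104.2500


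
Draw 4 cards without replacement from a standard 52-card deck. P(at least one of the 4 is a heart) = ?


P(at least one) = 1 - P(none)
P(none) = (39/52) × (38/51) × (37/50) × (36/49) = 0.303818
P(at least one) = 1 - 0.303818 = 0.6962

P = 0.6962


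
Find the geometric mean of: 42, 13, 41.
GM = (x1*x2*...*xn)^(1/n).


Product = 42 × 13 × 41 = 22386
GM = 22386^(1/3) = 28.1833

GM = 28.1833


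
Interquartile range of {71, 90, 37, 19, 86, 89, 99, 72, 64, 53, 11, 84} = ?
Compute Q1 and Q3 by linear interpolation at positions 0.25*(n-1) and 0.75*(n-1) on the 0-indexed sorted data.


Sorted: 11, 19, 37, 53, 64, 71, 72, 84, 86, 89, 90, 99
Q1 (25th %ile) = 49.0000
Q3 (75th %ile) = 86.7500
IQR = 86.7500 - 49.0000 = 37.7500

IQR = 37.7500


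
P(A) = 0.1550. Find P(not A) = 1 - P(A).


P(not A) = 1 - 0.1550 = 0.8450

P(not A) = 0.8450


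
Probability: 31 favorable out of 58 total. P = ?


P = 31/58 = 0.5345

P = 0.5345


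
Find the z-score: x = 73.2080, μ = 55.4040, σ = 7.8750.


z = (73.2080 - 55.4040)/7.8750
= 17.8040/7.8750
= 2.2608

z = 2.2608


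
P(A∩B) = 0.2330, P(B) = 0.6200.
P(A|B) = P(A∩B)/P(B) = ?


P(A|B) = 0.2330/0.6200 = 0.3758

P(A|B) = 0.3758


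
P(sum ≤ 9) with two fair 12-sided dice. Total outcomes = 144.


Total outcomes = 12×12 = 144
Favorable (sum ≤ 9): 36
P = 36/144 = 0.2500

P = 0.2500


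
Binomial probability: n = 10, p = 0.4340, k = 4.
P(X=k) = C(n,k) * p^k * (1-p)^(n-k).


C(10,4) = 210
p^4 = 0.035478
(1-p)^6 = 0.032877
P = 210 * 0.035478 * 0.032877 = 0.2449

P(X=4) = 0.2449


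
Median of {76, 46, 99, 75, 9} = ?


Sorted: 9, 46, 75, 76, 99
n = 5 (odd)
Middle value = 75

Median = 75


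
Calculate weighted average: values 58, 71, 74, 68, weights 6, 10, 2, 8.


Numerator = 58*6 + 71*10 + 74*2 + 68*8 = 1750
Denominator = 6 + 10 + 2 + 8 = 26
WM = 1750/26 = 67.3077

WM = 67.3077


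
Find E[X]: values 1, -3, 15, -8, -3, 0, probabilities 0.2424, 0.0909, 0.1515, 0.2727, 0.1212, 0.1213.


E[X] = 1*0.2424 - 3*0.0909 + 15*0.1515 - 8*0.2727 - 3*0.1212 + 0*0.1213
= 0.2424 - 0.2727 + 2.2725 - 2.1816 - 0.3636 + 0
= -0.3030

E[X] = -0.3030


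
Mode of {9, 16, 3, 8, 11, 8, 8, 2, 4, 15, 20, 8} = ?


Frequencies: 2:1, 3:1, 4:1, 8:4, 9:1, 11:1, 15:1, 16:1, 20:1
Max frequency = 4
Mode = 8

Mode = 8


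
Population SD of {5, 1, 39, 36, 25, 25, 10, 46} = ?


Mean = 23.3750
Variance = 242.2344
SD = sqrt(242.2344) = 15.5639

SD = 15.5639


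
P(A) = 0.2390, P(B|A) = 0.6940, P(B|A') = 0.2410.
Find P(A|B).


P(B) = P(B|A)*P(A) + P(B|A')*P(A')
= 0.6940*0.2390 + 0.2410*0.7610
= 0.165866 + 0.183401 = 0.349267
P(A|B) = 0.165866/0.349267 = 0.4749

P(A|B) = 0.4749


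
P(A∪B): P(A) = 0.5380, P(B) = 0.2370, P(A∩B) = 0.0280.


P(A∪B) = 0.5380 + 0.2370 - 0.0280
= 0.7750 - 0.0280
= 0.7470

P(A∪B) = 0.7470


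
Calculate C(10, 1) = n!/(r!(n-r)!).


C(10,1) = 10!/(1! × 9!)
= 3628800/(1 × 362880)
= 10

C(10,1) = 10


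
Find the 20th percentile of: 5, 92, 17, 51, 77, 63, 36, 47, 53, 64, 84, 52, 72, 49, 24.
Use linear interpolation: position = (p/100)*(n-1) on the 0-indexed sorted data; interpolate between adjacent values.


Sorted: 5, 17, 24, 36, 47, 49, 51, 52, 53, 63, 64, 72, 77, 84, 92
n = 15
Index = 20/100 * 14 = 2.8000
Lower = data[2] = 24, Upper = data[3] = 36
P20 = 24 + 0.8000*(12) = 33.6000

P20 = 33.6000


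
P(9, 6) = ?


P(9,6) = 9!/3!
= 362880/6
= 60480

P(9,6) = 60480


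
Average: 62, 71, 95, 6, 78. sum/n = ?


Sum = 62 + 71 + 95 + 6 + 78 = 312
n = 5
Mean = 312/5 = 62.4000

Mean = 62.4000


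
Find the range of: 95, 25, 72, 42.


Max = 95, Min = 25
Range = 95 - 25 = 70

Range = 70


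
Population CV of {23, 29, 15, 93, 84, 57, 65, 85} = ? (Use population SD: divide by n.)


Mean = 56.3750
SD = 28.6659
CV = (28.6659/56.3750)*100 = 50.8486%

CV = 50.8486%


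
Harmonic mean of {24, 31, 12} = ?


Sum of reciprocals = 1/24 + 1/31 + 1/12 = 0.157258
HM = 3/0.157258 = 19.0769

HM = 19.0769


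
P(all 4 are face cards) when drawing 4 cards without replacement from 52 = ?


P(all face cards) = (12/52) × (11/51) × (10/50) × (9/49)
= 0.0018

P = 0.0018


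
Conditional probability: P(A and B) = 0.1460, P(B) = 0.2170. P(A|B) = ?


P(A|B) = 0.1460/0.2170 = 0.6728

P(A|B) = 0.6728


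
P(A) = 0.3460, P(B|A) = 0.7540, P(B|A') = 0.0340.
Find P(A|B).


P(B) = P(B|A)*P(A) + P(B|A')*P(A')
= 0.7540*0.3460 + 0.0340*0.6540
= 0.260884 + 0.022236 = 0.283120
P(A|B) = 0.260884/0.283120 = 0.9215

P(A|B) = 0.9215


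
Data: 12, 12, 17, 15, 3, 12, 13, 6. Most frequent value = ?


Frequencies: 3:1, 6:1, 12:3, 13:1, 15:1, 17:1
Max frequency = 3
Mode = 12

Mode = 12


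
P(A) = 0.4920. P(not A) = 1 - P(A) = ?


P(not A) = 1 - 0.4920 = 0.5080

P(not A) = 0.5080


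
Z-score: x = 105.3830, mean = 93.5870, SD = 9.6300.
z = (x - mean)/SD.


z = (105.3830 - 93.5870)/9.6300
= 11.7960/9.6300
= 1.2249

z = 1.2249


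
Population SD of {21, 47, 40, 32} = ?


Mean = 35.0000
Variance = 93.5000
SD = sqrt(93.5000) = 9.6695

SD = 9.6695


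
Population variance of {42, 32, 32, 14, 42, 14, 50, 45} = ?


Mean = 33.8750
Squared deviations: 66.0156, 3.5156, 3.5156, 395.0156, 66.0156, 395.0156, 260.0156, 123.7656
Sum = 1312.8750
Variance = 1312.8750/8 = 164.1094

Variance = 164.1094


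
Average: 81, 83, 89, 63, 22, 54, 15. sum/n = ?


Sum = 81 + 83 + 89 + 63 + 22 + 54 + 15 = 407
n = 7
Mean = 407/7 = 58.1429

Mean = 58.1429


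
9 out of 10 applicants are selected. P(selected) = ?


P = 9/10 = 0.9000

P = 0.9000


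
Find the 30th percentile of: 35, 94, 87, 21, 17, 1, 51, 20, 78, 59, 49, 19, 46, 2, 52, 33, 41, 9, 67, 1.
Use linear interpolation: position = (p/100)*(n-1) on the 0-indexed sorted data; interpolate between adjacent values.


Sorted: 1, 1, 2, 9, 17, 19, 20, 21, 33, 35, 41, 46, 49, 51, 52, 59, 67, 78, 87, 94
n = 20
Index = 30/100 * 19 = 5.7000
Lower = data[5] = 19, Upper = data[6] = 20
P30 = 19 + 0.7000*(1) = 19.7000

P30 = 19.7000


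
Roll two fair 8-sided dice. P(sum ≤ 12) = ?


Total outcomes = 8×8 = 64
Favorable (sum ≤ 12): 54
P = 54/64 = 0.8438

P = 0.8438


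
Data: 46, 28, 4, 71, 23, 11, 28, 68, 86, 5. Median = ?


Sorted: 4, 5, 11, 23, 28, 28, 46, 68, 71, 86
n = 10 (even)
Middle values: 28 and 28
Median = (28+28)/2 = 28.0000

Median = 28.0000


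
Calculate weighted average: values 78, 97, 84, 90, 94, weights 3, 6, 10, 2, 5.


Numerator = 78*3 + 97*6 + 84*10 + 90*2 + 94*5 = 2306
Denominator = 3 + 6 + 10 + 2 + 5 = 26
WM = 2306/26 = 88.6923

WM = 88.6923


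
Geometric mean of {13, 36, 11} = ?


Product = 13 × 36 × 11 = 5148
GM = 5148^(1/3) = 17.2668

GM = 17.2668


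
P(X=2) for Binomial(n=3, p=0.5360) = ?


C(3,2) = 3
p^2 = 0.287296
(1-p)^1 = 0.464000
P = 3 * 0.287296 * 0.464000 = 0.3999

P(X=2) = 0.3999


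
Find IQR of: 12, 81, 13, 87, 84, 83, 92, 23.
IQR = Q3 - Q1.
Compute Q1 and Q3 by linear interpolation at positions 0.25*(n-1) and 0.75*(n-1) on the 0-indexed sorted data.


Sorted: 12, 13, 23, 81, 83, 84, 87, 92
Q1 (25th %ile) = 20.5000
Q3 (75th %ile) = 84.7500
IQR = 84.7500 - 20.5000 = 64.2500

IQR = 64.2500


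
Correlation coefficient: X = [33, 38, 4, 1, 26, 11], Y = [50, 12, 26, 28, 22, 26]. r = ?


Mean X = 18.8333, Mean Y = 27.3333
SD X = 14.252680, SD Y = 11.411495
Cov = 1.222222
r = 1.222222/(14.252680*11.411495) = 0.0075

r = 0.0075


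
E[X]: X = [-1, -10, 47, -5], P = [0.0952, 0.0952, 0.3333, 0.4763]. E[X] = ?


E[X] = -1*0.0952 - 10*0.0952 + 47*0.3333 - 5*0.4763
= -0.0952 - 0.9520 + 15.6651 - 2.3815
= 12.2364

E[X] = 12.2364


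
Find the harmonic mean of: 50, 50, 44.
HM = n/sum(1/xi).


Sum of reciprocals = 1/50 + 1/50 + 1/44 = 0.062727
HM = 3/0.062727 = 47.8261

HM = 47.8261


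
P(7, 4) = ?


P(7,4) = 7!/3!
= 5040/6
= 840

P(7,4) = 840


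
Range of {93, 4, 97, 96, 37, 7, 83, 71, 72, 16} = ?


Max = 97, Min = 4
Range = 97 - 4 = 93

Range = 93


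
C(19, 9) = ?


C(19,9) = 19!/(9! × 10!)
= 121645100408832000/(362880 × 3628800)
= 92378

C(19,9) = 92378


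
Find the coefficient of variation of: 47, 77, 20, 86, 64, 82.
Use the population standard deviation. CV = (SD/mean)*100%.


Mean = 62.6667
SD = 23.0627
CV = (23.0627/62.6667)*100 = 36.8022%

CV = 36.8022%


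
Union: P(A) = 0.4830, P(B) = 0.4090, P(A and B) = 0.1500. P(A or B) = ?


P(A∪B) = 0.4830 + 0.4090 - 0.1500
= 0.8920 - 0.1500
= 0.7420

P(A∪B) = 0.7420


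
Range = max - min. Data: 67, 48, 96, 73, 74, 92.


Max = 96, Min = 48
Range = 96 - 48 = 48

Range = 48


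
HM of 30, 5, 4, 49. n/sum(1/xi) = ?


Sum of reciprocals = 1/30 + 1/5 + 1/4 + 1/49 = 0.503741
HM = 4/0.503741 = 7.9406

HM = 7.9406


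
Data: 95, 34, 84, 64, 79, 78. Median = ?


Sorted: 34, 64, 78, 79, 84, 95
n = 6 (even)
Middle values: 78 and 79
Median = (78+79)/2 = 78.5000

Median = 78.5000


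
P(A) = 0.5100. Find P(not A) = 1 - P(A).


P(not A) = 1 - 0.5100 = 0.4900

P(not A) = 0.4900


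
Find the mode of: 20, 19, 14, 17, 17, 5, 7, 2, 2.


Frequencies: 2:2, 5:1, 7:1, 14:1, 17:2, 19:1, 20:1
Max frequency = 2
Mode = 2, 17

Mode = 2, 17


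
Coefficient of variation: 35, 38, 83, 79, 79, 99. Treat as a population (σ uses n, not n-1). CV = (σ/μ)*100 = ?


Mean = 68.8333
SD = 23.8496
CV = (23.8496/68.8333)*100 = 34.6484%

CV = 34.6484%


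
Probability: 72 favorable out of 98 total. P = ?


P = 72/98 = 0.7347

P = 0.7347


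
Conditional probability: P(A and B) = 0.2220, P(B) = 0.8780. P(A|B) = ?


P(A|B) = 0.2220/0.8780 = 0.2528

P(A|B) = 0.2528


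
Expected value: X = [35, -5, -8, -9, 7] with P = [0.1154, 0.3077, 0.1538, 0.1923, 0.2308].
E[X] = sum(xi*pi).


E[X] = 35*0.1154 - 5*0.3077 - 8*0.1538 - 9*0.1923 + 7*0.2308
= 4.0390 - 1.5385 - 1.2304 - 1.7307 + 1.6156
= 1.1550

E[X] = 1.1550


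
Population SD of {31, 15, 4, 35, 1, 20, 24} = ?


Mean = 18.5714
Variance = 141.3878
SD = sqrt(141.3878) = 11.8907

SD = 11.8907


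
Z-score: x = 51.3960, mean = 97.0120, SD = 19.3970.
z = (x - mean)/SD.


z = (51.3960 - 97.0120)/19.3970
= -45.6160/19.3970
= -2.3517

z = -2.3517


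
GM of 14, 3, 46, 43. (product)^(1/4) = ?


Product = 14 × 3 × 46 × 43 = 83076
GM = 83076^(1/4) = 16.9773

GM = 16.9773


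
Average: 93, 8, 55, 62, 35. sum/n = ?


Sum = 93 + 8 + 55 + 62 + 35 = 253
n = 5
Mean = 253/5 = 50.6000

Mean = 50.6000


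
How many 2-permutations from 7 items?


P(7,2) = 7!/5!
= 5040/120
= 42

P(7,2) = 42


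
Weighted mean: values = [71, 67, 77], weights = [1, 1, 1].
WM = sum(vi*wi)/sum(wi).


Numerator = 71*1 + 67*1 + 77*1 = 215
Denominator = 1 + 1 + 1 = 3
WM = 215/3 = 71.6667

WM = 71.6667


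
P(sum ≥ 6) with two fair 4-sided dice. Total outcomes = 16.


Total outcomes = 4×4 = 16
Favorable (sum ≥ 6): 6
P = 6/16 = 0.3750

P = 0.3750


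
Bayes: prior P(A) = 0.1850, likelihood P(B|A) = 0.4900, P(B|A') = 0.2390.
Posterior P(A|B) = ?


P(B) = P(B|A)*P(A) + P(B|A')*P(A')
= 0.4900*0.1850 + 0.2390*0.8150
= 0.090650 + 0.194785 = 0.285435
P(A|B) = 0.090650/0.285435 = 0.3176

P(A|B) = 0.3176


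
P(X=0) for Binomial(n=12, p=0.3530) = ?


C(12,0) = 1
p^0 = 1.000000
(1-p)^12 = 0.005381
P = 1 * 1.000000 * 0.005381 = 0.0054

P(X=0) = 0.0054


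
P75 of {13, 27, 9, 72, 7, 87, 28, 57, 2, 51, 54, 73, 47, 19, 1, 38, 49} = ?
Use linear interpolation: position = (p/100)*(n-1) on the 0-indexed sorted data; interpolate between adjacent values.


Sorted: 1, 2, 7, 9, 13, 19, 27, 28, 38, 47, 49, 51, 54, 57, 72, 73, 87
n = 17
Index = 75/100 * 16 = 12.0000
Lower = data[12] = 54, Upper = data[13] = 57
P75 = 54 + 0*(3) = 54.0000

P75 = 54.0000


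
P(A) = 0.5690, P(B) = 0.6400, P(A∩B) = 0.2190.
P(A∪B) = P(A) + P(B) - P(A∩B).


P(A∪B) = 0.5690 + 0.6400 - 0.2190
= 1.2090 - 0.2190
= 0.9900

P(A∪B) = 0.9900


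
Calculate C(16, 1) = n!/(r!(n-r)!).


C(16,1) = 16!/(1! × 15!)
= 20922789888000/(1 × 1307674368000)
= 16

C(16,1) = 16


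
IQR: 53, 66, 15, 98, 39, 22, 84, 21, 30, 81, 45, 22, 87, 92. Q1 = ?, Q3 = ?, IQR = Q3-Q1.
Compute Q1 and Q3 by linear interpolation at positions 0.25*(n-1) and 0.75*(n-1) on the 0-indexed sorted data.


Sorted: 15, 21, 22, 22, 30, 39, 45, 53, 66, 81, 84, 87, 92, 98
Q1 (25th %ile) = 24.0000
Q3 (75th %ile) = 83.2500
IQR = 83.2500 - 24.0000 = 59.2500

IQR = 59.2500


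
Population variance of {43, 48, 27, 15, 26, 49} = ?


Mean = 34.6667
Squared deviations: 69.4444, 177.7778, 58.7778, 386.7778, 75.1111, 205.4444
Sum = 973.3333
Variance = 973.3333/6 = 162.2222

Variance = 162.2222


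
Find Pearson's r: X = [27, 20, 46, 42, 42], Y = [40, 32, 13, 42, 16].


Mean X = 35.4000, Mean Y = 28.6000
SD X = 10.071743, SD Y = 12.026637
Cov = -61.640000
r = -61.640000/(10.071743*12.026637) = -0.5089

r = -0.5089


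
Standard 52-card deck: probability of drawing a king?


4 kings in 52 cards
P = 4/52 = 0.0769

P = 0.0769


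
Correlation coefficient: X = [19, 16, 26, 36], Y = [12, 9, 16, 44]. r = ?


Mean X = 24.2500, Mean Y = 20.2500
SD X = 7.693341, SD Y = 13.935118
Cov = 101.937500
r = 101.937500/(7.693341*13.935118) = 0.9508

r = 0.9508


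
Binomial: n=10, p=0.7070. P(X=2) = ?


C(10,2) = 45
p^2 = 0.499849
(1-p)^8 = 5.431765e-05
P = 45 * 0.499849 * 5.431765e-05 = 0.0012

P(X=2) = 0.0012


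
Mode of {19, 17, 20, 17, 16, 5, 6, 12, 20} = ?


Frequencies: 5:1, 6:1, 12:1, 16:1, 17:2, 19:1, 20:2
Max frequency = 2
Mode = 17, 20

Mode = 17, 20


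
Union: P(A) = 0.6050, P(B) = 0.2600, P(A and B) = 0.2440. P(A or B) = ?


P(A∪B) = 0.6050 + 0.2600 - 0.2440
= 0.8650 - 0.2440
= 0.6210

P(A∪B) = 0.6210


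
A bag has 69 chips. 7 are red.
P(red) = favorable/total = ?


P = 7/69 = 0.1014

P = 0.1014


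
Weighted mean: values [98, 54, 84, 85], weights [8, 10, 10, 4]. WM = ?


Numerator = 98*8 + 54*10 + 84*10 + 85*4 = 2504
Denominator = 8 + 10 + 10 + 4 = 32
WM = 2504/32 = 78.2500

WM = 78.2500


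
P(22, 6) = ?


P(22,6) = 22!/16!
= 1124000727777607680000/20922789888000
= 53721360

P(22,6) = 53721360


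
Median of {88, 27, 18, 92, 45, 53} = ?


Sorted: 18, 27, 45, 53, 88, 92
n = 6 (even)
Middle values: 45 and 53
Median = (45+53)/2 = 49.0000

Median = 49.0000


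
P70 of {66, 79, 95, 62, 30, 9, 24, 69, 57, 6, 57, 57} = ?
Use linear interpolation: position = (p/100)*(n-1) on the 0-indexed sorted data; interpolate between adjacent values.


Sorted: 6, 9, 24, 30, 57, 57, 57, 62, 66, 69, 79, 95
n = 12
Index = 70/100 * 11 = 7.7000
Lower = data[7] = 62, Upper = data[8] = 66
P70 = 62 + 0.7000*(4) = 64.8000

P70 = 64.8000


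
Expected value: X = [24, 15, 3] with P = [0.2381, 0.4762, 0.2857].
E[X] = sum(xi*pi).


E[X] = 24*0.2381 + 15*0.4762 + 3*0.2857
= 5.7144 + 7.1430 + 0.8571
= 13.7145

E[X] = 13.7145
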